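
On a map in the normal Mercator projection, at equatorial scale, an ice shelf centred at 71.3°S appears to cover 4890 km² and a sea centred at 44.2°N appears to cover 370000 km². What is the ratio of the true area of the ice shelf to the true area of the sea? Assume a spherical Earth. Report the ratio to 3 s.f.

0.00264

On Mercator the areal scale is sec²φ, so true area = apparent × cos²φ.
True area of ice shelf: 4890 × cos²(71.3°) = 4890 × 0.1028 = 502.7 km².
True area of sea: 370000 × cos²(44.2°) = 370000 × 0.5140 = 190200 km².
Ratio = 502.7 / 190200 ≈ 0.00264.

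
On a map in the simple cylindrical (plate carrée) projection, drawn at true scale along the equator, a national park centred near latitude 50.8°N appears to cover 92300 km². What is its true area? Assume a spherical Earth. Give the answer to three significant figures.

Plate carrée maps x = Rλ, y = Rφ. The meridian scale is h = 1 and the parallel scale is k = 1/cos φ = sec φ.
Areal scale = h·k = 1 × sec φ; at 50.8°, h = 1.000, k = 1.582, so h·k = 1.582.
True area = apparent / (areal scale) = 92300 / 1.582 ≈ 58300 km².

58300 km²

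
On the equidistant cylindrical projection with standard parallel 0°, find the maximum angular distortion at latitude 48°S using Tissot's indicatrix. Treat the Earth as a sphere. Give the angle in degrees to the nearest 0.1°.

22.9°

Plate carrée maps x = Rλ, y = Rφ. The meridian scale is h = 1 and the parallel scale is k = 1/cos φ = sec φ.
At 48°: h = 1.000, k = 1.494; principal scales a = 1.494, b = 1.000.
sin(ω/2) = (a − b)/(a + b) = 0.4945/2.494 = 0.1982, so ω = 2 arcsin(0.1982) ≈ 22.9°.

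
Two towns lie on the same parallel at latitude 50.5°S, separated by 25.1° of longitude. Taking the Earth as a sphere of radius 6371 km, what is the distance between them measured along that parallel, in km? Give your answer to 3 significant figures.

Arc length along a parallel = R cos φ · Δλ (with Δλ in radians).
= 6371 × cos 50.5° × (25.1° × π/180) = 6371 × 0.6361 × 0.4381 ≈ 1780 km.

1780 km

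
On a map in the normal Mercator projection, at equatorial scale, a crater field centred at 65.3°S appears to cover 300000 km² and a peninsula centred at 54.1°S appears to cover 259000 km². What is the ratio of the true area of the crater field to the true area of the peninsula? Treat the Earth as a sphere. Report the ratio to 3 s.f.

On Mercator the areal scale is sec²φ, so true area = apparent × cos²φ.
True area of crater field: 300000 × cos²(65.3°) = 300000 × 0.1746 = 52380 km².
True area of peninsula: 259000 × cos²(54.1°) = 259000 × 0.3438 = 89050 km².
Ratio = 52380 / 89050 ≈ 0.588.

0.588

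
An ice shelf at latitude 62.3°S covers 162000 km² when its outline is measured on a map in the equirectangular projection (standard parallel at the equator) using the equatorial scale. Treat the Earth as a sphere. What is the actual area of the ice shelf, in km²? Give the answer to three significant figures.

In the plate carrée (x = Rλ, y = Rφ), meridians are true-scale (h = 1) and parallels are stretched by k = sec φ.
Areal scale = h·k = 1 × sec φ; at 62.3°, h = 1.000, k = 2.151, so h·k = 2.151.
True area = apparent / (areal scale) = 162000 / 2.151 ≈ 75300 km².

75300 km²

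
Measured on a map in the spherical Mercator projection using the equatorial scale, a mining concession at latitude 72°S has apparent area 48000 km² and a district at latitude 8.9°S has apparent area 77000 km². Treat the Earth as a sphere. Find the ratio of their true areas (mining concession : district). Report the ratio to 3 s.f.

0.0610

Since Mercator area scale is 1/cos²φ, the true area equals the apparent area multiplied by cos²φ.
True area of mining concession: 48000 × cos²(72°) = 48000 × 0.09549 = 4584 km².
True area of district: 77000 × cos²(8.9°) = 77000 × 0.9761 = 75160 km².
Ratio = 4584 / 75160 ≈ 0.0610.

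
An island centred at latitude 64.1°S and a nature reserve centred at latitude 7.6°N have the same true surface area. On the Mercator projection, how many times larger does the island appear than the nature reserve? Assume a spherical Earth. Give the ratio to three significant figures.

5.15

Mercator areal scale is sec²φ.
At 64.1°: sec²(64.1°) = 1/0.4368² = 5.241.
At 7.6°: sec²(7.6°) = 1/0.9912² = 1.018.
Ratio = 5.241/1.018 = cos²(7.6°)/cos²(64.1°) ≈ 5.15.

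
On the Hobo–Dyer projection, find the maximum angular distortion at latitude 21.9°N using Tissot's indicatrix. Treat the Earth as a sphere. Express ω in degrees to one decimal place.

Hobo–Dyer is a cylindrical equal-area projection with standard parallels at ±37.5°. Cylindrical equal-area (φ₀ = 37.5°): h = cos φ / cos 37.5° along meridians, k = cos 37.5° / cos φ along parallels; h·k = 1.
At 21.9°: h = 1.170, k = 0.8551; principal scales a = 1.170, b = 0.8551.
sin(ω/2) = (a − b)/(a + b) = 0.3145/2.025 = 0.1553, so ω = 2 arcsin(0.1553) ≈ 17.9°.

17.9°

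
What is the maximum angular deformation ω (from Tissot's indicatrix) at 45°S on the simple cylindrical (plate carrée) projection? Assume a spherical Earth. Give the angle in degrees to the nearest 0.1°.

Plate carrée maps x = Rλ, y = Rφ. The meridian scale is h = 1 and the parallel scale is k = 1/cos φ = sec φ.
At 45°: h = 1.000, k = 1.414; principal scales a = 1.414, b = 1.000.
sin(ω/2) = (a − b)/(a + b) = 0.4142/2.414 = 0.1716, so ω = 2 arcsin(0.1716) ≈ 19.8°.

19.8°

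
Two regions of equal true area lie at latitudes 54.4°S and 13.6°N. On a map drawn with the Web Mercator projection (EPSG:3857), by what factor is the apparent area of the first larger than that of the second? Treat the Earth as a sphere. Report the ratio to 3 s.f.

2.79

Mercator areal scale is sec²φ.
At 54.4°: sec²(54.4°) = 1/0.5821² = 2.951.
At 13.6°: sec²(13.6°) = 1/0.9720² = 1.059.
Ratio = 2.951/1.059 = cos²(13.6°)/cos²(54.4°) ≈ 2.79.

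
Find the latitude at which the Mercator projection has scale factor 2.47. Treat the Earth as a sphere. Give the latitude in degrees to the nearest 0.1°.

66.1°

Mercator scale is k = sec φ = 1/cos φ.
1/cos φ = 2.47  ⇒  cos φ = 0.4049  ⇒  φ = arccos(0.4049) ≈ 66.1°.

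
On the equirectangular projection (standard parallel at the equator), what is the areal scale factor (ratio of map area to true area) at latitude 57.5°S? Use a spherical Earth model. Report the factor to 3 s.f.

1.86

Plate carrée maps x = Rλ, y = Rφ. The meridian scale is h = 1 and the parallel scale is k = 1/cos φ = sec φ.
Areal scale = h·k = 1 × sec φ; at 57.5°, h = 1.000, k = 1.861, so h·k = 1.861.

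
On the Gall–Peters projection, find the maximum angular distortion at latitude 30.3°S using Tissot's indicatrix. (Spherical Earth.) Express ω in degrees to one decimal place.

Gall–Peters is a cylindrical equal-area projection with standard parallels at ±45°. A cylindrical equal-area projection with standard parallel φ₀ has meridian scale h = cos φ / cos φ₀ and parallel scale k = cos φ₀ / cos φ (so areas are preserved, h·k = 1).
At 30.3°: h = 1.221, k = 0.8190; principal scales a = 1.221, b = 0.8190.
sin(ω/2) = (a − b)/(a + b) = 0.4020/2.040 = 0.1971, so ω = 2 arcsin(0.1971) ≈ 22.7°.

22.7°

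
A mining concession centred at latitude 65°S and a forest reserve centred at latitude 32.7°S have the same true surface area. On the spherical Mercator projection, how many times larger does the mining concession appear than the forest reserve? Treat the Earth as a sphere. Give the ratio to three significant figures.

Mercator is conformal with k = sec φ, so areal scale = k² = sec²φ.
At 65°: sec²(65°) = 1/0.4226² = 5.599.
At 32.7°: sec²(32.7°) = 1/0.8415² = 1.412.
Ratio = 5.599/1.412 = cos²(32.7°)/cos²(65°) ≈ 3.96.

3.96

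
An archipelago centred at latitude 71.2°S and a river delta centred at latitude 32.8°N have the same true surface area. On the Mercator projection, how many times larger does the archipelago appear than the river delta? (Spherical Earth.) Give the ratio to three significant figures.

Mercator areal scale is sec²φ.
At 71.2°: sec²(71.2°) = 1/0.3223² = 9.629.
At 32.8°: sec²(32.8°) = 1/0.8406² = 1.415.
Ratio = 9.629/1.415 = cos²(32.8°)/cos²(71.2°) ≈ 6.80.

6.80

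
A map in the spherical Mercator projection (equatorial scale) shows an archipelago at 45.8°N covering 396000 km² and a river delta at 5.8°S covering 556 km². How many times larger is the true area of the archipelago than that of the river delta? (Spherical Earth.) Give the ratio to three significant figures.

On Mercator the areal scale is sec²φ, so true area = apparent × cos²φ.
True area of archipelago: 396000 × cos²(45.8°) = 396000 × 0.4860 = 192500 km².
True area of river delta: 556 × cos²(5.8°) = 556 × 0.9898 = 550.3 km².
Ratio = 192500 / 550.3 ≈ 350.

350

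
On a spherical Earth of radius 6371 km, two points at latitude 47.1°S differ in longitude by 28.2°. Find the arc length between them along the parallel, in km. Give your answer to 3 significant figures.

Arc length along a parallel = R cos φ · Δλ (with Δλ in radians).
= 6371 × cos 47.1° × (28.2° × π/180) = 6371 × 0.6807 × 0.4922 ≈ 2130 km.

2130 km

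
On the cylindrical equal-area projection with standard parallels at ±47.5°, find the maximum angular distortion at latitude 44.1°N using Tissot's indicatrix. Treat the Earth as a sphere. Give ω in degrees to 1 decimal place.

A cylindrical equal-area projection with standard parallel φ₀ has meridian scale h = cos φ / cos φ₀ and parallel scale k = cos φ₀ / cos φ (so areas are preserved, h·k = 1).
At 44.1°: h = 1.063, k = 0.9408; principal scales a = 1.063, b = 0.9408.
sin(ω/2) = (a − b)/(a + b) = 0.1222/2.004 = 0.06098, so ω = 2 arcsin(0.06098) ≈ 7.0°.

7.0°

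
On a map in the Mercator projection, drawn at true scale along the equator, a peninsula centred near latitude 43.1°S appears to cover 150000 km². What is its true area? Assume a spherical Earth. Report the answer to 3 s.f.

80000 km²

Mercator is conformal, so the point scale is isotropic: h = k = sec φ = 1/cos φ.
Areal scale = k² = sec²φ = 1/cos²(43.1°) = 1/0.7302² = 1.876.
True area = apparent / (areal scale) = 150000 / 1.876 ≈ 80000 km².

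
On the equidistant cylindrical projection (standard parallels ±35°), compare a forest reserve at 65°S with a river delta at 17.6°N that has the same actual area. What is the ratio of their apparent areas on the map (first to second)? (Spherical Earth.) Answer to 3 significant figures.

2.26

With standard parallel φ₀ = 35°, the equirectangular projection gives x = Rλ cos φ₀, y = Rφ, so h = 1 and k = cos 35° / cos φ.
Areal scale at 65°: h·k = 1.000 × 1.938 = 1.938.
Areal scale at 17.6°: h·k = 1.000 × 0.8594 = 0.8594.
Ratio = 1.938/0.8594 ≈ 2.26.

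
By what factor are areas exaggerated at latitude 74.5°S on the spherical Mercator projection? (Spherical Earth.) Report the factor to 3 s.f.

14.0

Mercator is conformal, so the point scale is isotropic: h = k = sec φ = 1/cos φ.
Areal scale = k² = sec²φ = 1/cos²(74.5°) = 1/0.2672² = 14.00.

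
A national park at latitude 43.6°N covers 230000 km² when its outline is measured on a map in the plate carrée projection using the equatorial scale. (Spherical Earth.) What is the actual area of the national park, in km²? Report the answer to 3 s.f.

167000 km²

Plate carrée maps x = Rλ, y = Rφ. The meridian scale is h = 1 and the parallel scale is k = 1/cos φ = sec φ.
Areal scale = h·k = 1 × sec φ; at 43.6°, h = 1.000, k = 1.381, so h·k = 1.381.
True area = apparent / (areal scale) = 230000 / 1.381 ≈ 167000 km².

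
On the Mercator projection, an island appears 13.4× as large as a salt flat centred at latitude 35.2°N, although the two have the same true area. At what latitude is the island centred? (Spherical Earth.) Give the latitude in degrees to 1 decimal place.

For equal true areas on Mercator, apparent areas scale as sec²φ, so the ratio is cos²φ₂ / cos²φ₁.
cos²φ₂ / cos²φ₁ = 13.4  ⇒  cos φ₁ = cos 35.2° / √13.4 = 0.8171/3.661 = 0.2232.
φ₁ = arccos(0.2232) ≈ 77.1°.

77.1°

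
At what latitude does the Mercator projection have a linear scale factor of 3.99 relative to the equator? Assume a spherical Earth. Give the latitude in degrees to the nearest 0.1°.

Mercator scale is k = sec φ = 1/cos φ.
1/cos φ = 3.99  ⇒  cos φ = 0.2506  ⇒  φ = arccos(0.2506) ≈ 75.5°.

75.5°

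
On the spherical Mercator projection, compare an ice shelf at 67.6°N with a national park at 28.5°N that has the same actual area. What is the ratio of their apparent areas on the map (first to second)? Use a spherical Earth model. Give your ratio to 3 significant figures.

On Mercator, area is exaggerated by sec²φ = 1/cos²φ.
At 67.6°: sec²(67.6°) = 1/0.3811² = 6.886.
At 28.5°: sec²(28.5°) = 1/0.8788² = 1.295.
Ratio = 6.886/1.295 = cos²(28.5°)/cos²(67.6°) ≈ 5.32.

5.32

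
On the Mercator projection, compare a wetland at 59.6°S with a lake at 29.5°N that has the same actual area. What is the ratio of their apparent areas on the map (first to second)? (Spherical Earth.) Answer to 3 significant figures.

2.96

On Mercator, area is exaggerated by sec²φ = 1/cos²φ.
At 59.6°: sec²(59.6°) = 1/0.5060² = 3.905.
At 29.5°: sec²(29.5°) = 1/0.8704² = 1.320.
Ratio = 3.905/1.320 = cos²(29.5°)/cos²(59.6°) ≈ 2.96.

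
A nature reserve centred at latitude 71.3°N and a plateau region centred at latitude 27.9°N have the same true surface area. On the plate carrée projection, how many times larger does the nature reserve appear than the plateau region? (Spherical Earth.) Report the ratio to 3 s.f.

Plate carrée maps x = Rλ, y = Rφ. The meridian scale is h = 1 and the parallel scale is k = 1/cos φ = sec φ.
Areal scale at 71.3°: h·k = 1.000 × 3.119 = 3.119.
Areal scale at 27.9°: h·k = 1.000 × 1.132 = 1.132.
Ratio = 3.119/1.132 ≈ 2.76.

2.76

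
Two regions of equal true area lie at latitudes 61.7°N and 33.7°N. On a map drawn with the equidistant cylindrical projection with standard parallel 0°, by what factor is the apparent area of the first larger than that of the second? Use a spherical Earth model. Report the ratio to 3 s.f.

1.75

Plate carrée maps x = Rλ, y = Rφ. The meridian scale is h = 1 and the parallel scale is k = 1/cos φ = sec φ.
Areal scale at 61.7°: h·k = 1.000 × 2.109 = 2.109.
Areal scale at 33.7°: h·k = 1.000 × 1.202 = 1.202.
Ratio = 2.109/1.202 ≈ 1.75.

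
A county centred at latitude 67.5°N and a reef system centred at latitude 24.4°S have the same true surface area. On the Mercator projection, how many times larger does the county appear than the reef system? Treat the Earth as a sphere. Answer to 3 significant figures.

On Mercator, area is exaggerated by sec²φ = 1/cos²φ.
At 67.5°: sec²(67.5°) = 1/0.3827² = 6.828.
At 24.4°: sec²(24.4°) = 1/0.9107² = 1.206.
Ratio = 6.828/1.206 = cos²(24.4°)/cos²(67.5°) ≈ 5.66.

5.66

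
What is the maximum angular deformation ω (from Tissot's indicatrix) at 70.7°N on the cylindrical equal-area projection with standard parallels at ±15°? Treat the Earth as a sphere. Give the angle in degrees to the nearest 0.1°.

104.4°

For cylindrical equal-area with standard parallel φ₀, h = cos φ / cos φ₀ and k = cos φ₀ / cos φ, so h·k = 1.
At 70.7°: h = 0.3422, k = 2.922; principal scales a = 2.922, b = 0.3422.
sin(ω/2) = (a − b)/(a + b) = 2.580/3.265 = 0.7904, so ω = 2 arcsin(0.7904) ≈ 104.4°.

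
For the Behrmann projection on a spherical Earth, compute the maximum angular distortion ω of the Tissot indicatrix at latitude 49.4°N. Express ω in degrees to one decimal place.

32.3°

The Behrmann projection is cylindrical equal-area with φ₀ = 30°. For cylindrical equal-area with standard parallel φ₀, h = cos φ / cos φ₀ and k = cos φ₀ / cos φ, so h·k = 1.
At 49.4°: h = 0.7514, k = 1.331; principal scales a = 1.331, b = 0.7514.
sin(ω/2) = (a − b)/(a + b) = 0.5793/2.082 = 0.2782, so ω = 2 arcsin(0.2782) ≈ 32.3°.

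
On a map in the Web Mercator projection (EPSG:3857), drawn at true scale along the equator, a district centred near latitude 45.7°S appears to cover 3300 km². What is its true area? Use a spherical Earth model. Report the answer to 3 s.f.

The Mercator projection is conformal; its linear scale factor is the same in every direction and equals sec φ = 1/cos φ.
Areal scale = k² = sec²φ = 1/cos²(45.7°) = 1/0.6984² = 2.050.
True area = apparent / (areal scale) = 3300 / 2.050 ≈ 1610 km².

1610 km²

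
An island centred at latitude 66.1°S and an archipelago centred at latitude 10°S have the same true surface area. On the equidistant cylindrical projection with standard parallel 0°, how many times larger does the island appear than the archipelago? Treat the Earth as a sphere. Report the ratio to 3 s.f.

In the plate carrée (x = Rλ, y = Rφ), meridians are true-scale (h = 1) and parallels are stretched by k = sec φ.
Areal scale at 66.1°: h·k = 1.000 × 2.468 = 2.468.
Areal scale at 10°: h·k = 1.000 × 1.015 = 1.015.
Ratio = 2.468/1.015 ≈ 2.43.

2.43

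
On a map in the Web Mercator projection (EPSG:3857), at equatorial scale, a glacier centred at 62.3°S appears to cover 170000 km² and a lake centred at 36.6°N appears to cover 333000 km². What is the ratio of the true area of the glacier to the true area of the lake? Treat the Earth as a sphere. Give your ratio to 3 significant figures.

Since Mercator area scale is 1/cos²φ, the true area equals the apparent area multiplied by cos²φ.
True area of glacier: 170000 × cos²(62.3°) = 170000 × 0.2161 = 36730 km².
True area of lake: 333000 × cos²(36.6°) = 333000 × 0.6445 = 214600 km².
Ratio = 36730 / 214600 ≈ 0.171.

0.171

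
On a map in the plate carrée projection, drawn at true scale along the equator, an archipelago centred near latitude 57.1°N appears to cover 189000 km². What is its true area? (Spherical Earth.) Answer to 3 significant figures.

103000 km²

For the equirectangular projection with φ₀ = 0 (plate carrée), h = 1 along meridians and k = sec φ along parallels.
Areal scale = h·k = 1 × sec φ; at 57.1°, h = 1.000, k = 1.841, so h·k = 1.841.
True area = apparent / (areal scale) = 189000 / 1.841 ≈ 103000 km².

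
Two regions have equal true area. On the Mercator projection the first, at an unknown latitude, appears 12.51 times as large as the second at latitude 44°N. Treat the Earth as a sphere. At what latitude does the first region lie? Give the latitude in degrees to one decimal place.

For equal true areas on Mercator, apparent areas scale as sec²φ, so the ratio is cos²φ₂ / cos²φ₁.
cos²φ₂ / cos²φ₁ = 12.51  ⇒  cos φ₁ = cos 44° / √12.51 = 0.7193/3.537 = 0.2034.
φ₁ = arccos(0.2034) ≈ 78.3°.

78.3°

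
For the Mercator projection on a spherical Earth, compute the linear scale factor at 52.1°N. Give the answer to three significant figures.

1.63

For Mercator, h = k = sec φ (a conformal cylindrical projection has a single point scale, 1/cos φ).
k = 1/cos 52.1° = 1/0.6143 = 1.628.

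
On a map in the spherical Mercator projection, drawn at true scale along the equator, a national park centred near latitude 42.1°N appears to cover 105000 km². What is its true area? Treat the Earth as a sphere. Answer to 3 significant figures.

For Mercator, h = k = sec φ (a conformal cylindrical projection has a single point scale, 1/cos φ).
Areal scale = k² = sec²φ = 1/cos²(42.1°) = 1/0.7420² = 1.816.
True area = apparent / (areal scale) = 105000 / 1.816 ≈ 57800 km².

57800 km²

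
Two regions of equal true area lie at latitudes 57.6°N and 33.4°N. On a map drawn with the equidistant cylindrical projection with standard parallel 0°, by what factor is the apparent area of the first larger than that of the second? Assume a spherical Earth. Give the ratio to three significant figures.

1.56

In the plate carrée (x = Rλ, y = Rφ), meridians are true-scale (h = 1) and parallels are stretched by k = sec φ.
Areal scale at 57.6°: h·k = 1.000 × 1.866 = 1.866.
Areal scale at 33.4°: h·k = 1.000 × 1.198 = 1.198.
Ratio = 1.866/1.198 ≈ 1.56.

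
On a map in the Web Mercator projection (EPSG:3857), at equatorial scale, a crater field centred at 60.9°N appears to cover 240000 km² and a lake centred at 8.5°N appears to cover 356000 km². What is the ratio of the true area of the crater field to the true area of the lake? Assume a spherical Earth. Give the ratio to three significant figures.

On Mercator the areal scale is sec²φ, so true area = apparent × cos²φ.
True area of crater field: 240000 × cos²(60.9°) = 240000 × 0.2365 = 56770 km².
True area of lake: 356000 × cos²(8.5°) = 356000 × 0.9782 = 348200 km².
Ratio = 56770 / 348200 ≈ 0.163.

0.163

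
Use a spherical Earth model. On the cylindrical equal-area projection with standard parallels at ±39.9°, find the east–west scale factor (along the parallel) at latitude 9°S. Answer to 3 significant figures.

Cylindrical equal-area (φ₀ = 39.9°): h = cos φ / cos 39.9° along meridians, k = cos 39.9° / cos φ along parallels; h·k = 1.
k = cos 39.9° / cos 9° = 0.7672/0.9877 = 0.7767.

0.777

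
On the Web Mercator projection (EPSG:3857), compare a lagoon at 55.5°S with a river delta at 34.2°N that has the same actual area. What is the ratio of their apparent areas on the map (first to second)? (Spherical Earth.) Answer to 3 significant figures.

Mercator is conformal with k = sec φ, so areal scale = k² = sec²φ.
At 55.5°: sec²(55.5°) = 1/0.5664² = 3.117.
At 34.2°: sec²(34.2°) = 1/0.8271² = 1.462.
Ratio = 3.117/1.462 = cos²(34.2°)/cos²(55.5°) ≈ 2.13.

2.13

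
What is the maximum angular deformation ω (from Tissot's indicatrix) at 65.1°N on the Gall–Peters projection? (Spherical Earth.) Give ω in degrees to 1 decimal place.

56.9°

Gall–Peters is a cylindrical equal-area projection with standard parallels at ±45°. For cylindrical equal-area with standard parallel φ₀, h = cos φ / cos φ₀ and k = cos φ₀ / cos φ, so h·k = 1.
At 65.1°: h = 0.5954, k = 1.679; principal scales a = 1.679, b = 0.5954.
sin(ω/2) = (a − b)/(a + b) = 1.084/2.275 = 0.4765, so ω = 2 arcsin(0.4765) ≈ 56.9°.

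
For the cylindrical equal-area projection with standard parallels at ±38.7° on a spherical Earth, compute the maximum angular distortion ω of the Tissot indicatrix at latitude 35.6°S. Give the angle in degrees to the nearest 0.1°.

A cylindrical equal-area projection with standard parallel φ₀ has meridian scale h = cos φ / cos φ₀ and parallel scale k = cos φ₀ / cos φ (so areas are preserved, h·k = 1).
At 35.6°: h = 1.042, k = 0.9598; principal scales a = 1.042, b = 0.9598.
sin(ω/2) = (a − b)/(a + b) = 0.08204/2.002 = 0.04099, so ω = 2 arcsin(0.04099) ≈ 4.7°.

4.7°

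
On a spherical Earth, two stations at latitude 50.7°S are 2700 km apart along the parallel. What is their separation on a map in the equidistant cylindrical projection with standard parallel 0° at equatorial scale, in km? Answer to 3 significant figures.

4260 km

Plate carrée maps x = Rλ, y = Rφ. The meridian scale is h = 1 and the parallel scale is k = 1/cos φ = sec φ.
Along the parallel, k = sec 50.7° = 1/0.6334 = 1.579.
Map distance = 2700 × 1.579 ≈ 4260 km.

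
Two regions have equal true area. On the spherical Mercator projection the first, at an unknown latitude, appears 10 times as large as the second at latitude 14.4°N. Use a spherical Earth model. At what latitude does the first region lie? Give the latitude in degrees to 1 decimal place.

72.2°

Mercator areal scale is sec²φ, so apparent-area ratio = sec²φ₁ / sec²φ₂ = cos²φ₂ / cos²φ₁.
cos²φ₂ / cos²φ₁ = 10  ⇒  cos φ₁ = cos 14.4° / √10 = 0.9686/3.162 = 0.3063.
φ₁ = arccos(0.3063) ≈ 72.2°.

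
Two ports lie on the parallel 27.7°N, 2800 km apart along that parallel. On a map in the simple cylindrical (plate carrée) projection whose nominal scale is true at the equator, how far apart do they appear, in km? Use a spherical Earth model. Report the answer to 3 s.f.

For the equirectangular projection with φ₀ = 0 (plate carrée), h = 1 along meridians and k = sec φ along parallels.
Along the parallel, k = sec 27.7° = 1/0.8854 = 1.129.
Map distance = 2800 × 1.129 ≈ 3160 km.

3160 km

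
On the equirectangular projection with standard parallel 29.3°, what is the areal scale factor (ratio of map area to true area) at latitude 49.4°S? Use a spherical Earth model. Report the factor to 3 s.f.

The equidistant cylindrical projection with φ₀ = 29.3° has h = 1 (meridians true) and k = cos φ₀ / cos φ along parallels.
Areal scale = h·k = 1 × cos φ₀ / cos φ; at 49.4°, h = 1.000, k = 1.340, so h·k = 1.340.

1.34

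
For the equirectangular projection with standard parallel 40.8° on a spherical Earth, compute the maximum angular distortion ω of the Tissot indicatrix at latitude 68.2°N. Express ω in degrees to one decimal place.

40.0°

The equidistant cylindrical projection with φ₀ = 40.8° has h = 1 (meridians true) and k = cos φ₀ / cos φ along parallels.
At 68.2°: h = 1.000, k = 2.038; principal scales a = 2.038, b = 1.000.
sin(ω/2) = (a − b)/(a + b) = 1.038/3.038 = 0.3418, so ω = 2 arcsin(0.3418) ≈ 40.0°.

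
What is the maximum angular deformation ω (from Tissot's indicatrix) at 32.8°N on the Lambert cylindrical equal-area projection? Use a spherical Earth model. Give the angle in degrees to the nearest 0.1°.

The Lambert cylindrical equal-area projection is the cylindrical equal-area projection with its standard parallel at the equator (φ₀ = 0). For cylindrical equal-area with standard parallel φ₀, h = cos φ / cos φ₀ and k = cos φ₀ / cos φ, so h·k = 1.
At 32.8°: h = 0.8406, k = 1.190; principal scales a = 1.190, b = 0.8406.
sin(ω/2) = (a − b)/(a + b) = 0.3491/2.030 = 0.1720, so ω = 2 arcsin(0.1720) ≈ 19.8°.

19.8°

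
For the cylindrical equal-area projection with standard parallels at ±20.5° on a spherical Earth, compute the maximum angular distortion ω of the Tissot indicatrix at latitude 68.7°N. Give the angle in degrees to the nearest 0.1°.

95.2°

A cylindrical equal-area projection with standard parallel φ₀ has meridian scale h = cos φ / cos φ₀ and parallel scale k = cos φ₀ / cos φ (so areas are preserved, h·k = 1).
At 68.7°: h = 0.3878, k = 2.579; principal scales a = 2.579, b = 0.3878.
sin(ω/2) = (a − b)/(a + b) = 2.191/2.966 = 0.7385, so ω = 2 arcsin(0.7385) ≈ 95.2°.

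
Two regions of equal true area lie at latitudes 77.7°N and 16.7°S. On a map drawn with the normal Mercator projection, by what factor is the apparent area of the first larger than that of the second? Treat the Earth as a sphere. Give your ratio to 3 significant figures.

20.2

On Mercator, area is exaggerated by sec²φ = 1/cos²φ.
At 77.7°: sec²(77.7°) = 1/0.2130² = 22.04.
At 16.7°: sec²(16.7°) = 1/0.9578² = 1.090.
Ratio = 22.04/1.090 = cos²(16.7°)/cos²(77.7°) ≈ 20.2.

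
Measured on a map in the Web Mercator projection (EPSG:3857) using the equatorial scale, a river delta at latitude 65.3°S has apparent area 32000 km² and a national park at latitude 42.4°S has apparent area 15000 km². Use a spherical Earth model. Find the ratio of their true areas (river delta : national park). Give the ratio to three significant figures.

Mercator's areal exaggeration is sec²φ; hence true area = (apparent area) · cos²φ.
True area of river delta: 32000 × cos²(65.3°) = 32000 × 0.1746 = 5588 km².
True area of national park: 15000 × cos²(42.4°) = 15000 × 0.5453 = 8180 km².
Ratio = 5588 / 8180 ≈ 0.683.

0.683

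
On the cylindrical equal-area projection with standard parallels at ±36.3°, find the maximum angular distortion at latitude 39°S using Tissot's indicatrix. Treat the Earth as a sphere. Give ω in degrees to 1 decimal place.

A cylindrical equal-area projection with standard parallel φ₀ has meridian scale h = cos φ / cos φ₀ and parallel scale k = cos φ₀ / cos φ (so areas are preserved, h·k = 1).
At 39°: h = 0.9643, k = 1.037; principal scales a = 1.037, b = 0.9643.
sin(ω/2) = (a − b)/(a + b) = 0.07275/2.001 = 0.03635, so ω = 2 arcsin(0.03635) ≈ 4.2°.

4.2°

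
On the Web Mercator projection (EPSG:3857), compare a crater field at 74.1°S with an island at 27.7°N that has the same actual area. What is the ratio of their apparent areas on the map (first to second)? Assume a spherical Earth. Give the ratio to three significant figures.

On Mercator, area is exaggerated by sec²φ = 1/cos²φ.
At 74.1°: sec²(74.1°) = 1/0.2740² = 13.32.
At 27.7°: sec²(27.7°) = 1/0.8854² = 1.276.
Ratio = 13.32/1.276 = cos²(27.7°)/cos²(74.1°) ≈ 10.4.

10.4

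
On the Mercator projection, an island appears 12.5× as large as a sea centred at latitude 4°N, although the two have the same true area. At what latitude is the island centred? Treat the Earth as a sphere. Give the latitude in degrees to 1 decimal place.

73.6°

For equal true areas on Mercator, apparent areas scale as sec²φ, so the ratio is cos²φ₂ / cos²φ₁.
cos²φ₂ / cos²φ₁ = 12.5  ⇒  cos φ₁ = cos 4° / √12.5 = 0.9976/3.536 = 0.2822.
φ₁ = arccos(0.2822) ≈ 73.6°.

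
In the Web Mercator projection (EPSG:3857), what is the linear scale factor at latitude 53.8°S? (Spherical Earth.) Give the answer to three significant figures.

1.69

The Mercator projection is conformal; its linear scale factor is the same in every direction and equals sec φ = 1/cos φ.
k = 1/cos 53.8° = 1/0.5906 = 1.693.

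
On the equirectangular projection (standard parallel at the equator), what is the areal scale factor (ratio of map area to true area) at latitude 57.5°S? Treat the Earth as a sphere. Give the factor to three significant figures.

For the equirectangular projection with φ₀ = 0 (plate carrée), h = 1 along meridians and k = sec φ along parallels.
Areal scale = h·k = 1 × sec φ; at 57.5°, h = 1.000, k = 1.861, so h·k = 1.861.

1.86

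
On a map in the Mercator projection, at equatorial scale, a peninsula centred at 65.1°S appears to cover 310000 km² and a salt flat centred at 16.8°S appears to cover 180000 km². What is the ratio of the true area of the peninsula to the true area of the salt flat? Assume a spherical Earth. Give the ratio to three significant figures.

Mercator's areal exaggeration is sec²φ; hence true area = (apparent area) · cos²φ.
True area of peninsula: 310000 × cos²(65.1°) = 310000 × 0.1773 = 54950 km².
True area of salt flat: 180000 × cos²(16.8°) = 180000 × 0.9165 = 165000 km².
Ratio = 54950 / 165000 ≈ 0.333.

0.333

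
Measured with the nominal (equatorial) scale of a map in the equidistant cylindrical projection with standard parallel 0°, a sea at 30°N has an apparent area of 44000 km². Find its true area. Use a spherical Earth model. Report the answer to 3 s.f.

For the equirectangular projection with φ₀ = 0 (plate carrée), h = 1 along meridians and k = sec φ along parallels.
Areal scale = h·k = 1 × sec φ; at 30°, h = 1.000, k = 1.155, so h·k = 1.155.
True area = apparent / (areal scale) = 44000 / 1.155 ≈ 38100 km².

38100 km²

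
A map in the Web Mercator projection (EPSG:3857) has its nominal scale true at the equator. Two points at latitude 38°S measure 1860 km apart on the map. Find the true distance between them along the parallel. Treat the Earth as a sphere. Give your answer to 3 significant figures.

Mercator is conformal, so the point scale is isotropic: h = k = sec φ = 1/cos φ.
Along the parallel at 38°, map distances are exaggerated by k = sec 38° = 1.269.
True distance = 1860 / 1.269 = 1860 × cos 38° ≈ 1470 km.

1470 km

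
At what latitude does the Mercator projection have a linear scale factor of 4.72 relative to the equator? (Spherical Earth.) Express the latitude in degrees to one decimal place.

Mercator scale is k = sec φ = 1/cos φ.
1/cos φ = 4.72  ⇒  cos φ = 0.2119  ⇒  φ = arccos(0.2119) ≈ 77.8°.

77.8°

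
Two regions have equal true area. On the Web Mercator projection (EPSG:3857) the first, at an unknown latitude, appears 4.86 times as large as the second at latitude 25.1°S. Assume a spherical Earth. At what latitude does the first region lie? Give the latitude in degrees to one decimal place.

On Mercator, (apparent₁)/(apparent₂) = sec²φ₁ / sec²φ₂ when true areas are equal.
cos²φ₂ / cos²φ₁ = 4.86  ⇒  cos φ₁ = cos 25.1° / √4.86 = 0.9056/2.205 = 0.4108.
φ₁ = arccos(0.4108) ≈ 65.7°.

65.7°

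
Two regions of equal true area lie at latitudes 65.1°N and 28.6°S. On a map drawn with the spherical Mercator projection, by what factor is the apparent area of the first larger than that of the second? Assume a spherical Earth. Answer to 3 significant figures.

4.35

On Mercator, area is exaggerated by sec²φ = 1/cos²φ.
At 65.1°: sec²(65.1°) = 1/0.4210² = 5.641.
At 28.6°: sec²(28.6°) = 1/0.8780² = 1.297.
Ratio = 5.641/1.297 = cos²(28.6°)/cos²(65.1°) ≈ 4.35.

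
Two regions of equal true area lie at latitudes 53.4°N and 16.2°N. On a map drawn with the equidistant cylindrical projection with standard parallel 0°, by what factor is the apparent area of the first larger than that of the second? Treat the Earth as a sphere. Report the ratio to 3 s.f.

1.61

For the equirectangular projection with φ₀ = 0 (plate carrée), h = 1 along meridians and k = sec φ along parallels.
Areal scale at 53.4°: h·k = 1.000 × 1.677 = 1.677.
Areal scale at 16.2°: h·k = 1.000 × 1.041 = 1.041.
Ratio = 1.677/1.041 ≈ 1.61.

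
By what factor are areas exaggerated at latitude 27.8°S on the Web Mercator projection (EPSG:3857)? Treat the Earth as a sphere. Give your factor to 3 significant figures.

The Mercator projection is conformal; its linear scale factor is the same in every direction and equals sec φ = 1/cos φ.
Areal scale = k² = sec²φ = 1/cos²(27.8°) = 1/0.8846² = 1.278.

1.28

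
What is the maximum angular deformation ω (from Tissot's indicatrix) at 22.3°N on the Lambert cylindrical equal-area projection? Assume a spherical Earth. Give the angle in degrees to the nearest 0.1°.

The Lambert cylindrical equal-area projection is the cylindrical equal-area projection with its standard parallel at the equator (φ₀ = 0). A cylindrical equal-area projection with standard parallel φ₀ has meridian scale h = cos φ / cos φ₀ and parallel scale k = cos φ₀ / cos φ (so areas are preserved, h·k = 1).
At 22.3°: h = 0.9252, k = 1.081; principal scales a = 1.081, b = 0.9252.
sin(ω/2) = (a − b)/(a + b) = 0.1556/2.006 = 0.07758, so ω = 2 arcsin(0.07758) ≈ 8.9°.

8.9°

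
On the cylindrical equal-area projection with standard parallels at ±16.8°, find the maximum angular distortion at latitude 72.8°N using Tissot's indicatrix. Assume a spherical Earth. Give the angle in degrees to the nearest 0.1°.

For cylindrical equal-area with standard parallel φ₀, h = cos φ / cos φ₀ and k = cos φ₀ / cos φ, so h·k = 1.
At 72.8°: h = 0.3089, k = 3.237; principal scales a = 3.237, b = 0.3089.
sin(ω/2) = (a − b)/(a + b) = 2.928/3.546 = 0.8258, so ω = 2 arcsin(0.8258) ≈ 111.3°.

111.3°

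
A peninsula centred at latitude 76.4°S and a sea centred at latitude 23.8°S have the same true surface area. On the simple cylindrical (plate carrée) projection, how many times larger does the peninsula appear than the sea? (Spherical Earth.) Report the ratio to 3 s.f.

Plate carrée maps x = Rλ, y = Rφ. The meridian scale is h = 1 and the parallel scale is k = 1/cos φ = sec φ.
Areal scale at 76.4°: h·k = 1.000 × 4.253 = 4.253.
Areal scale at 23.8°: h·k = 1.000 × 1.093 = 1.093.
Ratio = 4.253/1.093 ≈ 3.89.

3.89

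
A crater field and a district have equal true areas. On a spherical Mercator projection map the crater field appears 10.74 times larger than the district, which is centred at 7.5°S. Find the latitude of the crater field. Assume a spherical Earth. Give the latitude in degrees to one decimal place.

72.4°

On Mercator, (apparent₁)/(apparent₂) = sec²φ₁ / sec²φ₂ when true areas are equal.
cos²φ₂ / cos²φ₁ = 10.74  ⇒  cos φ₁ = cos 7.5° / √10.74 = 0.9914/3.277 = 0.3025.
φ₁ = arccos(0.3025) ≈ 72.4°.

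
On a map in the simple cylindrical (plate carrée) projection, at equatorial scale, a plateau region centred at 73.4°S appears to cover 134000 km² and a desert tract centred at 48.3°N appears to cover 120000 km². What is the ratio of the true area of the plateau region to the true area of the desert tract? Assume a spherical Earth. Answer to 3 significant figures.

0.480

Plate carrée has h = 1 and k = sec φ, giving areal scale sec φ; true area = (apparent area) · cos φ.
True area of plateau region: 134000 × cos(73.4°) = 134000 × 0.2857 = 38280 km².
True area of desert tract: 120000 × cos(48.3°) = 120000 × 0.6652 = 79830 km².
Ratio = 38280 / 79830 ≈ 0.480.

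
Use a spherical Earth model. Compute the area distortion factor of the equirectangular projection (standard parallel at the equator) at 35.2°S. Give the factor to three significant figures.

1.22

Plate carrée maps x = Rλ, y = Rφ. The meridian scale is h = 1 and the parallel scale is k = 1/cos φ = sec φ.
Areal scale = h·k = 1 × sec φ; at 35.2°, h = 1.000, k = 1.224, so h·k = 1.224.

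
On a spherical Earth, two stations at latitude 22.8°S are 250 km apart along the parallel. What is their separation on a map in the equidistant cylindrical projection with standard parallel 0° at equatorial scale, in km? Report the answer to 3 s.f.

271 km

In the plate carrée (x = Rλ, y = Rφ), meridians are true-scale (h = 1) and parallels are stretched by k = sec φ.
Along the parallel, k = sec 22.8° = 1/0.9219 = 1.085.
Map distance = 250 × 1.085 ≈ 271 km.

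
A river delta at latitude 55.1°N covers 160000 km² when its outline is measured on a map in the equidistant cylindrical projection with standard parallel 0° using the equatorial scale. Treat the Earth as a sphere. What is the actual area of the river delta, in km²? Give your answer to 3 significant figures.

In the plate carrée (x = Rλ, y = Rφ), meridians are true-scale (h = 1) and parallels are stretched by k = sec φ.
Areal scale = h·k = 1 × sec φ; at 55.1°, h = 1.000, k = 1.748, so h·k = 1.748.
True area = apparent / (areal scale) = 160000 / 1.748 ≈ 91500 km².

91500 km²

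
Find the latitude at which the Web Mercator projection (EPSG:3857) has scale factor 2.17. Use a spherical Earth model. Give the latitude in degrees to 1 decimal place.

Mercator scale is k = sec φ = 1/cos φ.
1/cos φ = 2.17  ⇒  cos φ = 0.4608  ⇒  φ = arccos(0.4608) ≈ 62.6°.

62.6°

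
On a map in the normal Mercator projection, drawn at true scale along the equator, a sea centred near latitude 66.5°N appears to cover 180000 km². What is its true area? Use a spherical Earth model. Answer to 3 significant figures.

28600 km²

Mercator is conformal, so the point scale is isotropic: h = k = sec φ = 1/cos φ.
Areal scale = k² = sec²φ = 1/cos²(66.5°) = 1/0.3987² = 6.289.
True area = apparent / (areal scale) = 180000 / 6.289 ≈ 28600 km².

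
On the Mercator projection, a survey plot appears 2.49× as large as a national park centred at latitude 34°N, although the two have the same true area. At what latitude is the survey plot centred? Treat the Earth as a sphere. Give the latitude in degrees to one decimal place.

For equal true areas on Mercator, apparent areas scale as sec²φ, so the ratio is cos²φ₂ / cos²φ₁.
cos²φ₂ / cos²φ₁ = 2.49  ⇒  cos φ₁ = cos 34° / √2.49 = 0.8290/1.578 = 0.5254.
φ₁ = arccos(0.5254) ≈ 58.3°.

58.3°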